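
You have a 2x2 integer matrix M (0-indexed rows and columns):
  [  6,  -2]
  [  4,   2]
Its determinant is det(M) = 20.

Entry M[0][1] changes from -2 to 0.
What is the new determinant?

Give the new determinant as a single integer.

Answer: 12

Derivation:
det is linear in row 0: changing M[0][1] by delta changes det by delta * cofactor(0,1).
Cofactor C_01 = (-1)^(0+1) * minor(0,1) = -4
Entry delta = 0 - -2 = 2
Det delta = 2 * -4 = -8
New det = 20 + -8 = 12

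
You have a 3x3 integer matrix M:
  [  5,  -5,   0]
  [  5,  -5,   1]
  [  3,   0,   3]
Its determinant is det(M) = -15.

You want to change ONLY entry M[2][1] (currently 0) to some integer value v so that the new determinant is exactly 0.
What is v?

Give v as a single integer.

Answer: -3

Derivation:
det is linear in entry M[2][1]: det = old_det + (v - 0) * C_21
Cofactor C_21 = -5
Want det = 0: -15 + (v - 0) * -5 = 0
  (v - 0) = 15 / -5 = -3
  v = 0 + (-3) = -3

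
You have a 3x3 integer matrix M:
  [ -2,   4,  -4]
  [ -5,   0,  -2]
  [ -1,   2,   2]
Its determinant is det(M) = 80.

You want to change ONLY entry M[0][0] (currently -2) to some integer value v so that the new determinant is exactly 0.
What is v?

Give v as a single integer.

det is linear in entry M[0][0]: det = old_det + (v - -2) * C_00
Cofactor C_00 = 4
Want det = 0: 80 + (v - -2) * 4 = 0
  (v - -2) = -80 / 4 = -20
  v = -2 + (-20) = -22

Answer: -22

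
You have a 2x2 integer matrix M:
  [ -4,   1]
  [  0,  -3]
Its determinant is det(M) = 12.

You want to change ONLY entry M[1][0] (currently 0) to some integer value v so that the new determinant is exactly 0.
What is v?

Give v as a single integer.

det is linear in entry M[1][0]: det = old_det + (v - 0) * C_10
Cofactor C_10 = -1
Want det = 0: 12 + (v - 0) * -1 = 0
  (v - 0) = -12 / -1 = 12
  v = 0 + (12) = 12

Answer: 12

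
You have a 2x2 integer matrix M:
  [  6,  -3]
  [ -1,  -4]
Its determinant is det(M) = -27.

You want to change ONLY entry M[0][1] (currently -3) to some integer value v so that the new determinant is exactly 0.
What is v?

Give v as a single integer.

Answer: 24

Derivation:
det is linear in entry M[0][1]: det = old_det + (v - -3) * C_01
Cofactor C_01 = 1
Want det = 0: -27 + (v - -3) * 1 = 0
  (v - -3) = 27 / 1 = 27
  v = -3 + (27) = 24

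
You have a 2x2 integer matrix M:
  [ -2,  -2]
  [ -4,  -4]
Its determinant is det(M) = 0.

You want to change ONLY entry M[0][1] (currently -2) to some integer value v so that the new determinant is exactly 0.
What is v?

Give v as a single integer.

det is linear in entry M[0][1]: det = old_det + (v - -2) * C_01
Cofactor C_01 = 4
Want det = 0: 0 + (v - -2) * 4 = 0
  (v - -2) = 0 / 4 = 0
  v = -2 + (0) = -2

Answer: -2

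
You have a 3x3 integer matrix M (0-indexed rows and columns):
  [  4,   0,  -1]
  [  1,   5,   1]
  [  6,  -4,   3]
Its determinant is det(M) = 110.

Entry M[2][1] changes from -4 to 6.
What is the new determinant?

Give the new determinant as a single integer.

Answer: 60

Derivation:
det is linear in row 2: changing M[2][1] by delta changes det by delta * cofactor(2,1).
Cofactor C_21 = (-1)^(2+1) * minor(2,1) = -5
Entry delta = 6 - -4 = 10
Det delta = 10 * -5 = -50
New det = 110 + -50 = 60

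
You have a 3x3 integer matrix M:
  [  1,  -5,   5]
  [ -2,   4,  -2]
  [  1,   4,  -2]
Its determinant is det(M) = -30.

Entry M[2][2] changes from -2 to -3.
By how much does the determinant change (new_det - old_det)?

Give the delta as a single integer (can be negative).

Cofactor C_22 = -6
Entry delta = -3 - -2 = -1
Det delta = entry_delta * cofactor = -1 * -6 = 6

Answer: 6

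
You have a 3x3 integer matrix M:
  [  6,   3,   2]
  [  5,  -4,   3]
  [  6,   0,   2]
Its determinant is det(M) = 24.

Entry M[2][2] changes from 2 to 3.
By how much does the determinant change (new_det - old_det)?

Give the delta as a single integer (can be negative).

Answer: -39

Derivation:
Cofactor C_22 = -39
Entry delta = 3 - 2 = 1
Det delta = entry_delta * cofactor = 1 * -39 = -39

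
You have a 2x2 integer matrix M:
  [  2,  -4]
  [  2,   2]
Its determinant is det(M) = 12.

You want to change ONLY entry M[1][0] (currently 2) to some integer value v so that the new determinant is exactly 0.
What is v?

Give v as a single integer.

Answer: -1

Derivation:
det is linear in entry M[1][0]: det = old_det + (v - 2) * C_10
Cofactor C_10 = 4
Want det = 0: 12 + (v - 2) * 4 = 0
  (v - 2) = -12 / 4 = -3
  v = 2 + (-3) = -1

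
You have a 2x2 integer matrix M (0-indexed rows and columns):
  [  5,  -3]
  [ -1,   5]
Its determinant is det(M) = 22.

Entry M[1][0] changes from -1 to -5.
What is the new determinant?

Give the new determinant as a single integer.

det is linear in row 1: changing M[1][0] by delta changes det by delta * cofactor(1,0).
Cofactor C_10 = (-1)^(1+0) * minor(1,0) = 3
Entry delta = -5 - -1 = -4
Det delta = -4 * 3 = -12
New det = 22 + -12 = 10

Answer: 10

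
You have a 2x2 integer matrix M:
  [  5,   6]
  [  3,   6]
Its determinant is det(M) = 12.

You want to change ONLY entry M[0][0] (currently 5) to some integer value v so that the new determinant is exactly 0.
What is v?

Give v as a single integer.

Answer: 3

Derivation:
det is linear in entry M[0][0]: det = old_det + (v - 5) * C_00
Cofactor C_00 = 6
Want det = 0: 12 + (v - 5) * 6 = 0
  (v - 5) = -12 / 6 = -2
  v = 5 + (-2) = 3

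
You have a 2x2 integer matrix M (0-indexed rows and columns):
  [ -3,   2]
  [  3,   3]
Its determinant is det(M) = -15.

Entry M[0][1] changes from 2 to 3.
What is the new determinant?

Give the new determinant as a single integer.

Answer: -18

Derivation:
det is linear in row 0: changing M[0][1] by delta changes det by delta * cofactor(0,1).
Cofactor C_01 = (-1)^(0+1) * minor(0,1) = -3
Entry delta = 3 - 2 = 1
Det delta = 1 * -3 = -3
New det = -15 + -3 = -18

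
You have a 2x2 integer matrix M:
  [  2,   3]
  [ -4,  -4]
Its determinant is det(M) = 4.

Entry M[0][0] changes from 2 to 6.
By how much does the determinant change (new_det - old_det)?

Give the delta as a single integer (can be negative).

Answer: -16

Derivation:
Cofactor C_00 = -4
Entry delta = 6 - 2 = 4
Det delta = entry_delta * cofactor = 4 * -4 = -16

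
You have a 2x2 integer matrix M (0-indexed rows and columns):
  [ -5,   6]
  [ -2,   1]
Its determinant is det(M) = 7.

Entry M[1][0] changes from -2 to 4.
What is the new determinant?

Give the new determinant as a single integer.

Answer: -29

Derivation:
det is linear in row 1: changing M[1][0] by delta changes det by delta * cofactor(1,0).
Cofactor C_10 = (-1)^(1+0) * minor(1,0) = -6
Entry delta = 4 - -2 = 6
Det delta = 6 * -6 = -36
New det = 7 + -36 = -29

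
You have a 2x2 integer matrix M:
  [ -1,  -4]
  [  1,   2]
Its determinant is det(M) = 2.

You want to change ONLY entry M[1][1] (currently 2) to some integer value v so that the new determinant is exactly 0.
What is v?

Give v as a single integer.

det is linear in entry M[1][1]: det = old_det + (v - 2) * C_11
Cofactor C_11 = -1
Want det = 0: 2 + (v - 2) * -1 = 0
  (v - 2) = -2 / -1 = 2
  v = 2 + (2) = 4

Answer: 4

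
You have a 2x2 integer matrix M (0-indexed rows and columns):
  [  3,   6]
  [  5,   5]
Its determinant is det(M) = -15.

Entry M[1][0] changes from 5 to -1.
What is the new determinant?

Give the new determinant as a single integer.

det is linear in row 1: changing M[1][0] by delta changes det by delta * cofactor(1,0).
Cofactor C_10 = (-1)^(1+0) * minor(1,0) = -6
Entry delta = -1 - 5 = -6
Det delta = -6 * -6 = 36
New det = -15 + 36 = 21

Answer: 21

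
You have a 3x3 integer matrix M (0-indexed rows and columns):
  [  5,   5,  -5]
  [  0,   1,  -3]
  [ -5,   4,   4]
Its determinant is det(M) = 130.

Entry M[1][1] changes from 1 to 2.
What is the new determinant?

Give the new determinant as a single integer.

Answer: 125

Derivation:
det is linear in row 1: changing M[1][1] by delta changes det by delta * cofactor(1,1).
Cofactor C_11 = (-1)^(1+1) * minor(1,1) = -5
Entry delta = 2 - 1 = 1
Det delta = 1 * -5 = -5
New det = 130 + -5 = 125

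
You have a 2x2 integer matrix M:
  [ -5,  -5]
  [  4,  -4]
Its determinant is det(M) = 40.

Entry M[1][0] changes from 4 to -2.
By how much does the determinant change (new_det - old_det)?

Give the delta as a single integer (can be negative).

Answer: -30

Derivation:
Cofactor C_10 = 5
Entry delta = -2 - 4 = -6
Det delta = entry_delta * cofactor = -6 * 5 = -30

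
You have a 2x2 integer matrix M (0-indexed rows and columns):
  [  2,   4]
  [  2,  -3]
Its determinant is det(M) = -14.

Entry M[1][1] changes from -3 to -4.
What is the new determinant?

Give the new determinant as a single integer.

det is linear in row 1: changing M[1][1] by delta changes det by delta * cofactor(1,1).
Cofactor C_11 = (-1)^(1+1) * minor(1,1) = 2
Entry delta = -4 - -3 = -1
Det delta = -1 * 2 = -2
New det = -14 + -2 = -16

Answer: -16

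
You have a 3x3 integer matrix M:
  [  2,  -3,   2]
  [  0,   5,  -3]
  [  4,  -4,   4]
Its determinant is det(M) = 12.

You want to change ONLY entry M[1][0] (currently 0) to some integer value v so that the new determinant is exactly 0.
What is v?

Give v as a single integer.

Answer: -3

Derivation:
det is linear in entry M[1][0]: det = old_det + (v - 0) * C_10
Cofactor C_10 = 4
Want det = 0: 12 + (v - 0) * 4 = 0
  (v - 0) = -12 / 4 = -3
  v = 0 + (-3) = -3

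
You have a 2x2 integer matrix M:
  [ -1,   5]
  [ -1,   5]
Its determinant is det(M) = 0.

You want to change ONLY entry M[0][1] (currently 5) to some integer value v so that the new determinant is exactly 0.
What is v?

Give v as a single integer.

Answer: 5

Derivation:
det is linear in entry M[0][1]: det = old_det + (v - 5) * C_01
Cofactor C_01 = 1
Want det = 0: 0 + (v - 5) * 1 = 0
  (v - 5) = 0 / 1 = 0
  v = 5 + (0) = 5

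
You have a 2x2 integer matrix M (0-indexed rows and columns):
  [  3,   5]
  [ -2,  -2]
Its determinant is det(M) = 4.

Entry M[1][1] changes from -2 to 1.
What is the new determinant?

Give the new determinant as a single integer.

Answer: 13

Derivation:
det is linear in row 1: changing M[1][1] by delta changes det by delta * cofactor(1,1).
Cofactor C_11 = (-1)^(1+1) * minor(1,1) = 3
Entry delta = 1 - -2 = 3
Det delta = 3 * 3 = 9
New det = 4 + 9 = 13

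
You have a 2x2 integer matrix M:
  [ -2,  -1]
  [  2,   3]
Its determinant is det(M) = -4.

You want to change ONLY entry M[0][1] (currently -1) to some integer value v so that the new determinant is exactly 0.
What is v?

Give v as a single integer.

Answer: -3

Derivation:
det is linear in entry M[0][1]: det = old_det + (v - -1) * C_01
Cofactor C_01 = -2
Want det = 0: -4 + (v - -1) * -2 = 0
  (v - -1) = 4 / -2 = -2
  v = -1 + (-2) = -3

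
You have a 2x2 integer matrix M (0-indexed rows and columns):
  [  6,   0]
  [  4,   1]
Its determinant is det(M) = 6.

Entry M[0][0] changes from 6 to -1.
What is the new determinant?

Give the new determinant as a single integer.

det is linear in row 0: changing M[0][0] by delta changes det by delta * cofactor(0,0).
Cofactor C_00 = (-1)^(0+0) * minor(0,0) = 1
Entry delta = -1 - 6 = -7
Det delta = -7 * 1 = -7
New det = 6 + -7 = -1

Answer: -1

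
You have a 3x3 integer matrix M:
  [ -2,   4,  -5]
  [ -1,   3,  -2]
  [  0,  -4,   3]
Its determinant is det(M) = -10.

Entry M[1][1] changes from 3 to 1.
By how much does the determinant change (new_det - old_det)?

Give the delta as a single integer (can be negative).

Answer: 12

Derivation:
Cofactor C_11 = -6
Entry delta = 1 - 3 = -2
Det delta = entry_delta * cofactor = -2 * -6 = 12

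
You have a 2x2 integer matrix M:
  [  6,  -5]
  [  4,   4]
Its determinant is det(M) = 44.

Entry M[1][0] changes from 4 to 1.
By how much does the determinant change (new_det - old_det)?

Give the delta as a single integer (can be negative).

Cofactor C_10 = 5
Entry delta = 1 - 4 = -3
Det delta = entry_delta * cofactor = -3 * 5 = -15

Answer: -15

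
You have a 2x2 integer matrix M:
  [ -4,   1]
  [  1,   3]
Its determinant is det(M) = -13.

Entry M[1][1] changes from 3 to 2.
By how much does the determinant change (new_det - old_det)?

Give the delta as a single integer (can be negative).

Answer: 4

Derivation:
Cofactor C_11 = -4
Entry delta = 2 - 3 = -1
Det delta = entry_delta * cofactor = -1 * -4 = 4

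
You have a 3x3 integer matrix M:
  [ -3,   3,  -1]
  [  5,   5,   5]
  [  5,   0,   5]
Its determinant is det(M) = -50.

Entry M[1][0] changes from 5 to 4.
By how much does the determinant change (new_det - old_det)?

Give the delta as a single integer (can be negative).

Answer: 15

Derivation:
Cofactor C_10 = -15
Entry delta = 4 - 5 = -1
Det delta = entry_delta * cofactor = -1 * -15 = 15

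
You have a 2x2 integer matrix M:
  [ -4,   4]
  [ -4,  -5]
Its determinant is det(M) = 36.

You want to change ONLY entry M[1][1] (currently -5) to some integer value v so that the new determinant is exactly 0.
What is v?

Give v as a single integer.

Answer: 4

Derivation:
det is linear in entry M[1][1]: det = old_det + (v - -5) * C_11
Cofactor C_11 = -4
Want det = 0: 36 + (v - -5) * -4 = 0
  (v - -5) = -36 / -4 = 9
  v = -5 + (9) = 4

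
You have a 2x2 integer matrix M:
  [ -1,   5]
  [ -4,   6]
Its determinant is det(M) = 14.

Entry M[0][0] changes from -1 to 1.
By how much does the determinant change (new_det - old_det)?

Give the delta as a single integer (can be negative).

Cofactor C_00 = 6
Entry delta = 1 - -1 = 2
Det delta = entry_delta * cofactor = 2 * 6 = 12

Answer: 12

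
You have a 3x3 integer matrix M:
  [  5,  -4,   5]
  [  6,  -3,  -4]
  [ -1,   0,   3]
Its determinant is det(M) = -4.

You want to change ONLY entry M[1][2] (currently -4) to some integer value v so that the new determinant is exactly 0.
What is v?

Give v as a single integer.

Answer: -3

Derivation:
det is linear in entry M[1][2]: det = old_det + (v - -4) * C_12
Cofactor C_12 = 4
Want det = 0: -4 + (v - -4) * 4 = 0
  (v - -4) = 4 / 4 = 1
  v = -4 + (1) = -3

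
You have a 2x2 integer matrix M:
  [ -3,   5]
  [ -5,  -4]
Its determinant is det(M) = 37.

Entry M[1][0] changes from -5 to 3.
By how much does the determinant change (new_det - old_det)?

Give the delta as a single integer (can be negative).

Answer: -40

Derivation:
Cofactor C_10 = -5
Entry delta = 3 - -5 = 8
Det delta = entry_delta * cofactor = 8 * -5 = -40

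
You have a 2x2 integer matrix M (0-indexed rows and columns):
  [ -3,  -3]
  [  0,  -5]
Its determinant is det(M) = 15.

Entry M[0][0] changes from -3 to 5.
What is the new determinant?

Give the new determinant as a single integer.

det is linear in row 0: changing M[0][0] by delta changes det by delta * cofactor(0,0).
Cofactor C_00 = (-1)^(0+0) * minor(0,0) = -5
Entry delta = 5 - -3 = 8
Det delta = 8 * -5 = -40
New det = 15 + -40 = -25

Answer: -25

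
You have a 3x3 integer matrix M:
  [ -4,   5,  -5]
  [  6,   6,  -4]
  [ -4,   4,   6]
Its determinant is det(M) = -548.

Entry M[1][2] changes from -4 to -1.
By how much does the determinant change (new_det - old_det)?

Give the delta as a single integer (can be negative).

Cofactor C_12 = -4
Entry delta = -1 - -4 = 3
Det delta = entry_delta * cofactor = 3 * -4 = -12

Answer: -12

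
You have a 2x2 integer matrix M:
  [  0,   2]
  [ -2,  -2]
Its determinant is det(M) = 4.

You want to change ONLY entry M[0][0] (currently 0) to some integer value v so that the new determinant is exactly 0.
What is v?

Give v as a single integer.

Answer: 2

Derivation:
det is linear in entry M[0][0]: det = old_det + (v - 0) * C_00
Cofactor C_00 = -2
Want det = 0: 4 + (v - 0) * -2 = 0
  (v - 0) = -4 / -2 = 2
  v = 0 + (2) = 2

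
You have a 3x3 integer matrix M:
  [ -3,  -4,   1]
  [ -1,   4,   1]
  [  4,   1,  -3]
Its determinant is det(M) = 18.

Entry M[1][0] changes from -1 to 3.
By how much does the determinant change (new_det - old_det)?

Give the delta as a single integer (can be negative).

Answer: -44

Derivation:
Cofactor C_10 = -11
Entry delta = 3 - -1 = 4
Det delta = entry_delta * cofactor = 4 * -11 = -44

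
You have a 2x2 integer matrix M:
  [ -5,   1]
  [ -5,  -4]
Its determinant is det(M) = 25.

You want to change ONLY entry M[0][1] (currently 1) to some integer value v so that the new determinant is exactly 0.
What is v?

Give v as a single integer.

Answer: -4

Derivation:
det is linear in entry M[0][1]: det = old_det + (v - 1) * C_01
Cofactor C_01 = 5
Want det = 0: 25 + (v - 1) * 5 = 0
  (v - 1) = -25 / 5 = -5
  v = 1 + (-5) = -4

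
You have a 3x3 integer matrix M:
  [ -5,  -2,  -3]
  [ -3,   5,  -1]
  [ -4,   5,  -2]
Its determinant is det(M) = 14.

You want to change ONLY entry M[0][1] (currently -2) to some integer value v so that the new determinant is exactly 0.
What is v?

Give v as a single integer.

det is linear in entry M[0][1]: det = old_det + (v - -2) * C_01
Cofactor C_01 = -2
Want det = 0: 14 + (v - -2) * -2 = 0
  (v - -2) = -14 / -2 = 7
  v = -2 + (7) = 5

Answer: 5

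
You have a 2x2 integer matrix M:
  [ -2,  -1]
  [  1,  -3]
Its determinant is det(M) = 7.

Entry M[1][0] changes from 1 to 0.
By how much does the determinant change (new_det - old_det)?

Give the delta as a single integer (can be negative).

Cofactor C_10 = 1
Entry delta = 0 - 1 = -1
Det delta = entry_delta * cofactor = -1 * 1 = -1

Answer: -1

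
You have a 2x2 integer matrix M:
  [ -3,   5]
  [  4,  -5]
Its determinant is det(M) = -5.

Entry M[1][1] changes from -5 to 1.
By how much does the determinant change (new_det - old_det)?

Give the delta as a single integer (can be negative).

Cofactor C_11 = -3
Entry delta = 1 - -5 = 6
Det delta = entry_delta * cofactor = 6 * -3 = -18

Answer: -18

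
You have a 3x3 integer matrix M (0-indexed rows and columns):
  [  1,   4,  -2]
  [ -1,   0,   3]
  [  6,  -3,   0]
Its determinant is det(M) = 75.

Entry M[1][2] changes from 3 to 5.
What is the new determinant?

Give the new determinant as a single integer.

det is linear in row 1: changing M[1][2] by delta changes det by delta * cofactor(1,2).
Cofactor C_12 = (-1)^(1+2) * minor(1,2) = 27
Entry delta = 5 - 3 = 2
Det delta = 2 * 27 = 54
New det = 75 + 54 = 129

Answer: 129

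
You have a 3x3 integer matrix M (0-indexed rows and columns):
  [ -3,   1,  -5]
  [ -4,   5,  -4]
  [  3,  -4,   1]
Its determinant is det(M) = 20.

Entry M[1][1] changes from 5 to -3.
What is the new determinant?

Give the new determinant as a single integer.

Answer: -76

Derivation:
det is linear in row 1: changing M[1][1] by delta changes det by delta * cofactor(1,1).
Cofactor C_11 = (-1)^(1+1) * minor(1,1) = 12
Entry delta = -3 - 5 = -8
Det delta = -8 * 12 = -96
New det = 20 + -96 = -76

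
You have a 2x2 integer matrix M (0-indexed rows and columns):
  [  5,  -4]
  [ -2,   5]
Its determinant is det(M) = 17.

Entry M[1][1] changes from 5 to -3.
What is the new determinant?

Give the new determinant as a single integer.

det is linear in row 1: changing M[1][1] by delta changes det by delta * cofactor(1,1).
Cofactor C_11 = (-1)^(1+1) * minor(1,1) = 5
Entry delta = -3 - 5 = -8
Det delta = -8 * 5 = -40
New det = 17 + -40 = -23

Answer: -23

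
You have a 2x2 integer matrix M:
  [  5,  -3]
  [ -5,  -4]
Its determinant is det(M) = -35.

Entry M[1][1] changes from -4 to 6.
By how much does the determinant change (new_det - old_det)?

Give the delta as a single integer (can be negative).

Cofactor C_11 = 5
Entry delta = 6 - -4 = 10
Det delta = entry_delta * cofactor = 10 * 5 = 50

Answer: 50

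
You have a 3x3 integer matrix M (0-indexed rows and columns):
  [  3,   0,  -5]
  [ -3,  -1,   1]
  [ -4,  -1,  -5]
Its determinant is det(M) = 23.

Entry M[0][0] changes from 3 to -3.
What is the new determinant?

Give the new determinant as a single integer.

det is linear in row 0: changing M[0][0] by delta changes det by delta * cofactor(0,0).
Cofactor C_00 = (-1)^(0+0) * minor(0,0) = 6
Entry delta = -3 - 3 = -6
Det delta = -6 * 6 = -36
New det = 23 + -36 = -13

Answer: -13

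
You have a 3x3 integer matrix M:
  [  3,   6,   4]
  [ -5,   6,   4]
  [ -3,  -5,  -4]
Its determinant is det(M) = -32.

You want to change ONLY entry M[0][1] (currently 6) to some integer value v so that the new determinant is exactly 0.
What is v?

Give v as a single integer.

det is linear in entry M[0][1]: det = old_det + (v - 6) * C_01
Cofactor C_01 = -32
Want det = 0: -32 + (v - 6) * -32 = 0
  (v - 6) = 32 / -32 = -1
  v = 6 + (-1) = 5

Answer: 5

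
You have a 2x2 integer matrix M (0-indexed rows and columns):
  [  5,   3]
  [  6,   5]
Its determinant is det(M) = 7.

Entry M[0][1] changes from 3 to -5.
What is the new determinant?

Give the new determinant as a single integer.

det is linear in row 0: changing M[0][1] by delta changes det by delta * cofactor(0,1).
Cofactor C_01 = (-1)^(0+1) * minor(0,1) = -6
Entry delta = -5 - 3 = -8
Det delta = -8 * -6 = 48
New det = 7 + 48 = 55

Answer: 55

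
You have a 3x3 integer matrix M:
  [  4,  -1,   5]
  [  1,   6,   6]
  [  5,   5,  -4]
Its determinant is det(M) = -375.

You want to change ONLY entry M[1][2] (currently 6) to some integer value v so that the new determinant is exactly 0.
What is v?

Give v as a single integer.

det is linear in entry M[1][2]: det = old_det + (v - 6) * C_12
Cofactor C_12 = -25
Want det = 0: -375 + (v - 6) * -25 = 0
  (v - 6) = 375 / -25 = -15
  v = 6 + (-15) = -9

Answer: -9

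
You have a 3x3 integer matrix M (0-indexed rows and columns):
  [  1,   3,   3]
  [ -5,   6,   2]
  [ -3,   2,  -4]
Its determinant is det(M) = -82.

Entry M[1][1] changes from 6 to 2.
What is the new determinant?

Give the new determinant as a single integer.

Answer: -102

Derivation:
det is linear in row 1: changing M[1][1] by delta changes det by delta * cofactor(1,1).
Cofactor C_11 = (-1)^(1+1) * minor(1,1) = 5
Entry delta = 2 - 6 = -4
Det delta = -4 * 5 = -20
New det = -82 + -20 = -102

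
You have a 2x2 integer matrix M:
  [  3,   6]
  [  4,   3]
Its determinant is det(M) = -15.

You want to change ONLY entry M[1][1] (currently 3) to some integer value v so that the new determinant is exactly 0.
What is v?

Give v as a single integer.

Answer: 8

Derivation:
det is linear in entry M[1][1]: det = old_det + (v - 3) * C_11
Cofactor C_11 = 3
Want det = 0: -15 + (v - 3) * 3 = 0
  (v - 3) = 15 / 3 = 5
  v = 3 + (5) = 8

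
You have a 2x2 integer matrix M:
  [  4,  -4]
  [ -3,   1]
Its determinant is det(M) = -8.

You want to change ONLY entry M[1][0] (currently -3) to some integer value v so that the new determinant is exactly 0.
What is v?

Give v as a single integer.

Answer: -1

Derivation:
det is linear in entry M[1][0]: det = old_det + (v - -3) * C_10
Cofactor C_10 = 4
Want det = 0: -8 + (v - -3) * 4 = 0
  (v - -3) = 8 / 4 = 2
  v = -3 + (2) = -1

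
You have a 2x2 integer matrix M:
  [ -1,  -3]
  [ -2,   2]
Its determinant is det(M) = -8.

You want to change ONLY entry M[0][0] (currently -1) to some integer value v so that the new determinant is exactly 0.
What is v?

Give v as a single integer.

Answer: 3

Derivation:
det is linear in entry M[0][0]: det = old_det + (v - -1) * C_00
Cofactor C_00 = 2
Want det = 0: -8 + (v - -1) * 2 = 0
  (v - -1) = 8 / 2 = 4
  v = -1 + (4) = 3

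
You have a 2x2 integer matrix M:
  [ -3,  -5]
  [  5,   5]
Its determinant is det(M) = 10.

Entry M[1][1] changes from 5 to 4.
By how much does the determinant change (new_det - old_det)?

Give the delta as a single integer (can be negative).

Answer: 3

Derivation:
Cofactor C_11 = -3
Entry delta = 4 - 5 = -1
Det delta = entry_delta * cofactor = -1 * -3 = 3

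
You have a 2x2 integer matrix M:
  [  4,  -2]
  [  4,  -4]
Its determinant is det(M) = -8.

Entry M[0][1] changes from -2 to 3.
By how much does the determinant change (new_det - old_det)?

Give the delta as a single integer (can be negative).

Answer: -20

Derivation:
Cofactor C_01 = -4
Entry delta = 3 - -2 = 5
Det delta = entry_delta * cofactor = 5 * -4 = -20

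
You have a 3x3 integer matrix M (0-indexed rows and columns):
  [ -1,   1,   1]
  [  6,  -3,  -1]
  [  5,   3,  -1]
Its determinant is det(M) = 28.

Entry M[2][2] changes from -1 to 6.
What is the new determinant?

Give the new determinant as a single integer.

Answer: 7

Derivation:
det is linear in row 2: changing M[2][2] by delta changes det by delta * cofactor(2,2).
Cofactor C_22 = (-1)^(2+2) * minor(2,2) = -3
Entry delta = 6 - -1 = 7
Det delta = 7 * -3 = -21
New det = 28 + -21 = 7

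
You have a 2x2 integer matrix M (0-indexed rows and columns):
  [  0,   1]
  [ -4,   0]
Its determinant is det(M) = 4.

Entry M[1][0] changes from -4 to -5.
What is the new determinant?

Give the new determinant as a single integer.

Answer: 5

Derivation:
det is linear in row 1: changing M[1][0] by delta changes det by delta * cofactor(1,0).
Cofactor C_10 = (-1)^(1+0) * minor(1,0) = -1
Entry delta = -5 - -4 = -1
Det delta = -1 * -1 = 1
New det = 4 + 1 = 5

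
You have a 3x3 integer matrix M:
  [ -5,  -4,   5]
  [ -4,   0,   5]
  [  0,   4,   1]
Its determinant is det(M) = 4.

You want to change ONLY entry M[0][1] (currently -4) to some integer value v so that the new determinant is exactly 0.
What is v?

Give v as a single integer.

det is linear in entry M[0][1]: det = old_det + (v - -4) * C_01
Cofactor C_01 = 4
Want det = 0: 4 + (v - -4) * 4 = 0
  (v - -4) = -4 / 4 = -1
  v = -4 + (-1) = -5

Answer: -5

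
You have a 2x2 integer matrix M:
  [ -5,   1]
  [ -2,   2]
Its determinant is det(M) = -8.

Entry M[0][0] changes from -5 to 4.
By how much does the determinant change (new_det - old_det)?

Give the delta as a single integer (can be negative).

Cofactor C_00 = 2
Entry delta = 4 - -5 = 9
Det delta = entry_delta * cofactor = 9 * 2 = 18

Answer: 18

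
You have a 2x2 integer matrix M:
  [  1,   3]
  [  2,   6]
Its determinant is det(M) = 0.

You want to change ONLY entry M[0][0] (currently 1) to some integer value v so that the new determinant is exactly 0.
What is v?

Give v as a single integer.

det is linear in entry M[0][0]: det = old_det + (v - 1) * C_00
Cofactor C_00 = 6
Want det = 0: 0 + (v - 1) * 6 = 0
  (v - 1) = 0 / 6 = 0
  v = 1 + (0) = 1

Answer: 1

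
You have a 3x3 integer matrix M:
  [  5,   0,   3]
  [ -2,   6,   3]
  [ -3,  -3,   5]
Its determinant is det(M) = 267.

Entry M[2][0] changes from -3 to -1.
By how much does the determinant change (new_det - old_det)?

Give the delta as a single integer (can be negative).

Answer: -36

Derivation:
Cofactor C_20 = -18
Entry delta = -1 - -3 = 2
Det delta = entry_delta * cofactor = 2 * -18 = -36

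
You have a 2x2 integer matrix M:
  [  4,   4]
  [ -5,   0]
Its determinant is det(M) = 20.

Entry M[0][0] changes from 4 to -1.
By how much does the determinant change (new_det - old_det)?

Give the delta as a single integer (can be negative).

Cofactor C_00 = 0
Entry delta = -1 - 4 = -5
Det delta = entry_delta * cofactor = -5 * 0 = 0

Answer: 0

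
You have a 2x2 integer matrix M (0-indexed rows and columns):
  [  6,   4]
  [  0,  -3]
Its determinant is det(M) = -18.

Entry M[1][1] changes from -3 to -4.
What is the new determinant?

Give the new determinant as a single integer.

det is linear in row 1: changing M[1][1] by delta changes det by delta * cofactor(1,1).
Cofactor C_11 = (-1)^(1+1) * minor(1,1) = 6
Entry delta = -4 - -3 = -1
Det delta = -1 * 6 = -6
New det = -18 + -6 = -24

Answer: -24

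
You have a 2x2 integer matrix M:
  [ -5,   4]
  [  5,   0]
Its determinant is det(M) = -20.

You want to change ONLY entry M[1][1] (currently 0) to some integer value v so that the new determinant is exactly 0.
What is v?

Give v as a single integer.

det is linear in entry M[1][1]: det = old_det + (v - 0) * C_11
Cofactor C_11 = -5
Want det = 0: -20 + (v - 0) * -5 = 0
  (v - 0) = 20 / -5 = -4
  v = 0 + (-4) = -4

Answer: -4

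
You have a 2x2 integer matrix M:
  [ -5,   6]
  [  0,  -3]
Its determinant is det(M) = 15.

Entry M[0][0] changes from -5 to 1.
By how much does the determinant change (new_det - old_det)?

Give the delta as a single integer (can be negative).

Answer: -18

Derivation:
Cofactor C_00 = -3
Entry delta = 1 - -5 = 6
Det delta = entry_delta * cofactor = 6 * -3 = -18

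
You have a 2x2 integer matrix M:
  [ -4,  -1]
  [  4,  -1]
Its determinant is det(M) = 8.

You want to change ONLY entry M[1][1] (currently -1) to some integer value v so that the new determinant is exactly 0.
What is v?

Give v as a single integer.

det is linear in entry M[1][1]: det = old_det + (v - -1) * C_11
Cofactor C_11 = -4
Want det = 0: 8 + (v - -1) * -4 = 0
  (v - -1) = -8 / -4 = 2
  v = -1 + (2) = 1

Answer: 1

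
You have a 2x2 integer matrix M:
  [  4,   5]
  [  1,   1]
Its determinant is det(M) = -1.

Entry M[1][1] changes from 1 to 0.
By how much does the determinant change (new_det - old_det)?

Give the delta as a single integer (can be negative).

Cofactor C_11 = 4
Entry delta = 0 - 1 = -1
Det delta = entry_delta * cofactor = -1 * 4 = -4

Answer: -4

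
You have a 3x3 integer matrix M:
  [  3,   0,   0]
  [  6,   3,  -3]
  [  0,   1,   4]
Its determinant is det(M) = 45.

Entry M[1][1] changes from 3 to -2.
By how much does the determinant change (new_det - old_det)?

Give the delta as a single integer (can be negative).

Answer: -60

Derivation:
Cofactor C_11 = 12
Entry delta = -2 - 3 = -5
Det delta = entry_delta * cofactor = -5 * 12 = -60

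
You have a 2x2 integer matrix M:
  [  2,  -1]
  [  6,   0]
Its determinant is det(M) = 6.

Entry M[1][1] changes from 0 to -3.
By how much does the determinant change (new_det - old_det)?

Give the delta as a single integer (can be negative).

Cofactor C_11 = 2
Entry delta = -3 - 0 = -3
Det delta = entry_delta * cofactor = -3 * 2 = -6

Answer: -6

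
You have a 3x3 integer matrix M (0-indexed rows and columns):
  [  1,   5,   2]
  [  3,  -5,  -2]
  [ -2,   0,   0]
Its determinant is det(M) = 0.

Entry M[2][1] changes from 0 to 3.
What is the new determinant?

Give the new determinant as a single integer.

det is linear in row 2: changing M[2][1] by delta changes det by delta * cofactor(2,1).
Cofactor C_21 = (-1)^(2+1) * minor(2,1) = 8
Entry delta = 3 - 0 = 3
Det delta = 3 * 8 = 24
New det = 0 + 24 = 24

Answer: 24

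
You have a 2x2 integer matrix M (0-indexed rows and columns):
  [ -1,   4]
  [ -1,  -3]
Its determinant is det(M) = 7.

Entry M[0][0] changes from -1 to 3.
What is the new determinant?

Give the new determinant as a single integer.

Answer: -5

Derivation:
det is linear in row 0: changing M[0][0] by delta changes det by delta * cofactor(0,0).
Cofactor C_00 = (-1)^(0+0) * minor(0,0) = -3
Entry delta = 3 - -1 = 4
Det delta = 4 * -3 = -12
New det = 7 + -12 = -5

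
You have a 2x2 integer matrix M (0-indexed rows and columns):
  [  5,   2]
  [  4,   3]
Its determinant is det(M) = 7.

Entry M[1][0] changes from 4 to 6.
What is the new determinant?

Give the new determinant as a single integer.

Answer: 3

Derivation:
det is linear in row 1: changing M[1][0] by delta changes det by delta * cofactor(1,0).
Cofactor C_10 = (-1)^(1+0) * minor(1,0) = -2
Entry delta = 6 - 4 = 2
Det delta = 2 * -2 = -4
New det = 7 + -4 = 3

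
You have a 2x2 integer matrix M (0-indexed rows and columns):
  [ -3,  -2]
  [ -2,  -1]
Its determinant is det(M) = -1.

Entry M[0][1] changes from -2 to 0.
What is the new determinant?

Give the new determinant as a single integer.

Answer: 3

Derivation:
det is linear in row 0: changing M[0][1] by delta changes det by delta * cofactor(0,1).
Cofactor C_01 = (-1)^(0+1) * minor(0,1) = 2
Entry delta = 0 - -2 = 2
Det delta = 2 * 2 = 4
New det = -1 + 4 = 3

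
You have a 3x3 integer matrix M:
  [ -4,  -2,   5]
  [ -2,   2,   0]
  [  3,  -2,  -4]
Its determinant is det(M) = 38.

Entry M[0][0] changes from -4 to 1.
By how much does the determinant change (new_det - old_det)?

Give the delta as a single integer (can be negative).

Cofactor C_00 = -8
Entry delta = 1 - -4 = 5
Det delta = entry_delta * cofactor = 5 * -8 = -40

Answer: -40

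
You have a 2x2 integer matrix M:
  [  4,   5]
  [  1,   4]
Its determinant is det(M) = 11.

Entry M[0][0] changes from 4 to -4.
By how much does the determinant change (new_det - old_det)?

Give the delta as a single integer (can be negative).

Cofactor C_00 = 4
Entry delta = -4 - 4 = -8
Det delta = entry_delta * cofactor = -8 * 4 = -32

Answer: -32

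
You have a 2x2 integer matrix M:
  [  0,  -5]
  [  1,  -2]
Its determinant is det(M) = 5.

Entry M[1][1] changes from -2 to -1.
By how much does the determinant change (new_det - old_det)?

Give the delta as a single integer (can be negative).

Cofactor C_11 = 0
Entry delta = -1 - -2 = 1
Det delta = entry_delta * cofactor = 1 * 0 = 0

Answer: 0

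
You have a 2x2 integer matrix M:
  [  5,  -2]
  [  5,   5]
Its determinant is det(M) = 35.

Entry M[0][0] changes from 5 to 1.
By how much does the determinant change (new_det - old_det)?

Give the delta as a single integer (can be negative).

Answer: -20

Derivation:
Cofactor C_00 = 5
Entry delta = 1 - 5 = -4
Det delta = entry_delta * cofactor = -4 * 5 = -20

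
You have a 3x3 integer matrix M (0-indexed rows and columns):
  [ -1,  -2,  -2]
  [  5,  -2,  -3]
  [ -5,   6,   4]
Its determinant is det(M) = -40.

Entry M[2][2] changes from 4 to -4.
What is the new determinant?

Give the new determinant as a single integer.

Answer: -136

Derivation:
det is linear in row 2: changing M[2][2] by delta changes det by delta * cofactor(2,2).
Cofactor C_22 = (-1)^(2+2) * minor(2,2) = 12
Entry delta = -4 - 4 = -8
Det delta = -8 * 12 = -96
New det = -40 + -96 = -136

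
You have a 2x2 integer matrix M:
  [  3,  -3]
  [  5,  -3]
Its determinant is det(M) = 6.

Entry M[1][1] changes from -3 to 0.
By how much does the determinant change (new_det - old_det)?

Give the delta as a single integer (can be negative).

Cofactor C_11 = 3
Entry delta = 0 - -3 = 3
Det delta = entry_delta * cofactor = 3 * 3 = 9

Answer: 9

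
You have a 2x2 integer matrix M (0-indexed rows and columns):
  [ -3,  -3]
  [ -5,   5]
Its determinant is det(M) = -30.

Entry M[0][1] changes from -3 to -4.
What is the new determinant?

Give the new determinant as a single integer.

Answer: -35

Derivation:
det is linear in row 0: changing M[0][1] by delta changes det by delta * cofactor(0,1).
Cofactor C_01 = (-1)^(0+1) * minor(0,1) = 5
Entry delta = -4 - -3 = -1
Det delta = -1 * 5 = -5
New det = -30 + -5 = -35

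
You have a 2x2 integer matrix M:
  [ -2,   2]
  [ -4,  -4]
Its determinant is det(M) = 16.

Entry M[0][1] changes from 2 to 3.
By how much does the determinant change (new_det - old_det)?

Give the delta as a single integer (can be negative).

Answer: 4

Derivation:
Cofactor C_01 = 4
Entry delta = 3 - 2 = 1
Det delta = entry_delta * cofactor = 1 * 4 = 4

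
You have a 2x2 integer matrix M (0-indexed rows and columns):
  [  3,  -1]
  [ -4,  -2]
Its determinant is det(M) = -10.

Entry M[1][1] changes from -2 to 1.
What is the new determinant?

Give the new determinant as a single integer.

det is linear in row 1: changing M[1][1] by delta changes det by delta * cofactor(1,1).
Cofactor C_11 = (-1)^(1+1) * minor(1,1) = 3
Entry delta = 1 - -2 = 3
Det delta = 3 * 3 = 9
New det = -10 + 9 = -1

Answer: -1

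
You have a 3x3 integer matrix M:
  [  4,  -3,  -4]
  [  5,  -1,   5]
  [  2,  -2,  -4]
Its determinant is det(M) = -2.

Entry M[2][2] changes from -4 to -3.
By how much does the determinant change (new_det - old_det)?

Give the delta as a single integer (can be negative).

Cofactor C_22 = 11
Entry delta = -3 - -4 = 1
Det delta = entry_delta * cofactor = 1 * 11 = 11

Answer: 11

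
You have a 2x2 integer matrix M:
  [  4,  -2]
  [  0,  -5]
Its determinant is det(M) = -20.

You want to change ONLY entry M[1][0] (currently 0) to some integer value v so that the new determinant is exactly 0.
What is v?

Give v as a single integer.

Answer: 10

Derivation:
det is linear in entry M[1][0]: det = old_det + (v - 0) * C_10
Cofactor C_10 = 2
Want det = 0: -20 + (v - 0) * 2 = 0
  (v - 0) = 20 / 2 = 10
  v = 0 + (10) = 10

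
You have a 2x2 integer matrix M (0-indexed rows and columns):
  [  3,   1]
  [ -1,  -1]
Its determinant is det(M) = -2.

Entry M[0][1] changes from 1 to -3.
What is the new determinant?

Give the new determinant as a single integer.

det is linear in row 0: changing M[0][1] by delta changes det by delta * cofactor(0,1).
Cofactor C_01 = (-1)^(0+1) * minor(0,1) = 1
Entry delta = -3 - 1 = -4
Det delta = -4 * 1 = -4
New det = -2 + -4 = -6

Answer: -6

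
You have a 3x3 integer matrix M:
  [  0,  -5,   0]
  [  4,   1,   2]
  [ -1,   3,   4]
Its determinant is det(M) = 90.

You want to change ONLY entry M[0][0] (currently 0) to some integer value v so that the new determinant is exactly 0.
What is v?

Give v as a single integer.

det is linear in entry M[0][0]: det = old_det + (v - 0) * C_00
Cofactor C_00 = -2
Want det = 0: 90 + (v - 0) * -2 = 0
  (v - 0) = -90 / -2 = 45
  v = 0 + (45) = 45

Answer: 45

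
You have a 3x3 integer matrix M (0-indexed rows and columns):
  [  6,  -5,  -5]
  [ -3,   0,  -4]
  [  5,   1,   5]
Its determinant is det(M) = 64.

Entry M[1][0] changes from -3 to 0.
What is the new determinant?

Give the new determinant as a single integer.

det is linear in row 1: changing M[1][0] by delta changes det by delta * cofactor(1,0).
Cofactor C_10 = (-1)^(1+0) * minor(1,0) = 20
Entry delta = 0 - -3 = 3
Det delta = 3 * 20 = 60
New det = 64 + 60 = 124

Answer: 124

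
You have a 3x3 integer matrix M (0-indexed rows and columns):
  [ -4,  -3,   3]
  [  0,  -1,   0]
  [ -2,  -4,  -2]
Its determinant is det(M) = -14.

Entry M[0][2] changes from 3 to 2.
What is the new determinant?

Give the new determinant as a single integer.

Answer: -12

Derivation:
det is linear in row 0: changing M[0][2] by delta changes det by delta * cofactor(0,2).
Cofactor C_02 = (-1)^(0+2) * minor(0,2) = -2
Entry delta = 2 - 3 = -1
Det delta = -1 * -2 = 2
New det = -14 + 2 = -12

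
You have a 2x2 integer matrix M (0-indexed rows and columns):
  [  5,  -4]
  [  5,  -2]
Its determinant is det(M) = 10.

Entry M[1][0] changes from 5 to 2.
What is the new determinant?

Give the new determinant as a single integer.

det is linear in row 1: changing M[1][0] by delta changes det by delta * cofactor(1,0).
Cofactor C_10 = (-1)^(1+0) * minor(1,0) = 4
Entry delta = 2 - 5 = -3
Det delta = -3 * 4 = -12
New det = 10 + -12 = -2

Answer: -2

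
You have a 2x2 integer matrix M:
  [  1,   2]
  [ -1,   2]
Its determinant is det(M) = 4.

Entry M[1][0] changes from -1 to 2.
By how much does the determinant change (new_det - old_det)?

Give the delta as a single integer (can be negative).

Answer: -6

Derivation:
Cofactor C_10 = -2
Entry delta = 2 - -1 = 3
Det delta = entry_delta * cofactor = 3 * -2 = -6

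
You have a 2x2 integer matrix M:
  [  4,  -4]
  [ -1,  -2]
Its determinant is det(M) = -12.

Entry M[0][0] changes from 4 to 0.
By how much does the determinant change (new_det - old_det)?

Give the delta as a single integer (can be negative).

Cofactor C_00 = -2
Entry delta = 0 - 4 = -4
Det delta = entry_delta * cofactor = -4 * -2 = 8

Answer: 8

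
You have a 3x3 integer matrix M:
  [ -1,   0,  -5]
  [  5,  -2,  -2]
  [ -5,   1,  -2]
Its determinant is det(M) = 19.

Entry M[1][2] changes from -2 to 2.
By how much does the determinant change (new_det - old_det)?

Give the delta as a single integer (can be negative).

Cofactor C_12 = 1
Entry delta = 2 - -2 = 4
Det delta = entry_delta * cofactor = 4 * 1 = 4

Answer: 4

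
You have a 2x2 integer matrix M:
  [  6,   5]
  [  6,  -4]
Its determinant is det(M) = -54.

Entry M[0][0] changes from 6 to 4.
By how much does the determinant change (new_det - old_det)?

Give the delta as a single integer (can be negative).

Answer: 8

Derivation:
Cofactor C_00 = -4
Entry delta = 4 - 6 = -2
Det delta = entry_delta * cofactor = -2 * -4 = 8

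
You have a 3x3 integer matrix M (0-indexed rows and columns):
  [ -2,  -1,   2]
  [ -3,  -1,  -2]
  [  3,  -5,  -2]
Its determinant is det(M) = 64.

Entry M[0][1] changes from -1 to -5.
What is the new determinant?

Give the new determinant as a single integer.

det is linear in row 0: changing M[0][1] by delta changes det by delta * cofactor(0,1).
Cofactor C_01 = (-1)^(0+1) * minor(0,1) = -12
Entry delta = -5 - -1 = -4
Det delta = -4 * -12 = 48
New det = 64 + 48 = 112

Answer: 112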